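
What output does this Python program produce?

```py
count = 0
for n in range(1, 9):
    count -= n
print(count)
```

-36

n=1: count = 0-1 = -1
n=2: count = (-1)-2 = -3
n=3: count = (-3)-3 = -6
n=4: count = (-6)-4 = -10
n=5: count = (-10)-5 = -15
n=6: count = (-15)-6 = -21
n=7: count = (-21)-7 = -28
n=8: count = (-28)-8 = -36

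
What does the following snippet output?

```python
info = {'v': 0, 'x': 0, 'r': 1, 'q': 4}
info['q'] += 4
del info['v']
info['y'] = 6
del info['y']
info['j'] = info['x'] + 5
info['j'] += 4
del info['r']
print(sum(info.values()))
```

17

info['q'] = 4+4 = 8 → {'v': 0, 'x': 0, 'r': 1, 'q': 8}
del 'v' → {'x': 0, 'r': 1, 'q': 8}
info['y'] = 6 → {'x': 0, 'r': 1, 'q': 8, 'y': 6}
del 'y' → {'x': 0, 'r': 1, 'q': 8}
info['j'] = info['x']+5 = 5 → {'x': 0, 'r': 1, 'q': 8, 'j': 5}
info['j'] = 5+4 = 9 → {'x': 0, 'r': 1, 'q': 8, 'j': 9}
del 'r' → {'x': 0, 'q': 8, 'j': 9}
sum of values = 17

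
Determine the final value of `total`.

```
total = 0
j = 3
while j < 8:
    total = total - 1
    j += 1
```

j=3: total = 0-1 = -1
j=4: total = (-1)-1 = -2
j=5: total = (-2)-1 = -3
j=6: total = (-3)-1 = -4
j=7: total = (-4)-1 = -5

-5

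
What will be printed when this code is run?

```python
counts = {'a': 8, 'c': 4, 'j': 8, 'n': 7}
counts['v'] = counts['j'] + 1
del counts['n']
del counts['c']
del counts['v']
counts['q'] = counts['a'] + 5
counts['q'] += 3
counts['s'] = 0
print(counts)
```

counts['v'] = counts['j']+1 = 9 → {'a': 8, 'c': 4, 'j': 8, 'n': 7, 'v': 9}
del 'n' → {'a': 8, 'c': 4, 'j': 8, 'v': 9}
del 'c' → {'a': 8, 'j': 8, 'v': 9}
del 'v' → {'a': 8, 'j': 8}
counts['q'] = counts['a']+5 = 13 → {'a': 8, 'j': 8, 'q': 13}
counts['q'] = 13+3 = 16 → {'a': 8, 'j': 8, 'q': 16}
counts['s'] = 0 → {'a': 8, 'j': 8, 'q': 16, 's': 0}

{'a': 8, 'j': 8, 'q': 16, 's': 0}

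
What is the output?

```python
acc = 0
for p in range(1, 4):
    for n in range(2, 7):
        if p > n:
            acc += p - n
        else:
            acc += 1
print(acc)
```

15

p=1,n=2: not 1>2, acc = 0+1 = 1
p=1,n=3: not 1>3, acc = 1+1 = 2
p=1,n=4: not 1>4, acc = 2+1 = 3
p=1,n=5: not 1>5, acc = 3+1 = 4
p=1,n=6: not 1>6, acc = 4+1 = 5
p=2,n=2: not 2>2, acc = 5+1 = 6
p=2,n=3: not 2>3, acc = 6+1 = 7
p=2,n=4: not 2>4, acc = 7+1 = 8
p=2,n=5: not 2>5, acc = 8+1 = 9
p=2,n=6: not 2>6, acc = 9+1 = 10
p=3,n=2: 3>2, acc = 10+1 = 11
p=3,n=3: not 3>3, acc = 11+1 = 12
p=3,n=4: not 3>4, acc = 12+1 = 13
p=3,n=5: not 3>5, acc = 13+1 = 14
p=3,n=6: not 3>6, acc = 14+1 = 15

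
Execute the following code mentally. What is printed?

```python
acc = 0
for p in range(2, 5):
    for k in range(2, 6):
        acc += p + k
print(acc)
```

78

p=2,k=2: acc = 0+4 = 4
p=2,k=3: acc = 4+5 = 9
p=2,k=4: acc = 9+6 = 15
p=2,k=5: acc = 15+7 = 22
p=3,k=2: acc = 22+5 = 27
p=3,k=3: acc = 27+6 = 33
p=3,k=4: acc = 33+7 = 40
p=3,k=5: acc = 40+8 = 48
p=4,k=2: acc = 48+6 = 54
p=4,k=3: acc = 54+7 = 61
p=4,k=4: acc = 61+8 = 69
p=4,k=5: acc = 69+9 = 78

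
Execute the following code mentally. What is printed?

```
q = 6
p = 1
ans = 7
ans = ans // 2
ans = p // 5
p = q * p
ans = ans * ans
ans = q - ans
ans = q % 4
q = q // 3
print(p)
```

6

ans = 7//2 = 3
ans = 1//5 = 0
p = 6*1 = 6
ans = 0*0 = 0
ans = 6-0 = 6
ans = 6%4 = 2
q = 6//3 = 2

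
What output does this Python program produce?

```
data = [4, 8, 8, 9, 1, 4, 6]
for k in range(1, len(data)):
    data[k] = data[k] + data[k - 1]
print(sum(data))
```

k=1: data[1] = 8+4 = 12 → [4, 12, 8, 9, 1, 4, 6]
k=2: data[2] = 8+12 = 20 → [4, 12, 20, 9, 1, 4, 6]
k=3: data[3] = 9+20 = 29 → [4, 12, 20, 29, 1, 4, 6]
k=4: data[4] = 1+29 = 30 → [4, 12, 20, 29, 30, 4, 6]
k=5: data[5] = 4+30 = 34 → [4, 12, 20, 29, 30, 34, 6]
k=6: data[6] = 6+34 = 40 → [4, 12, 20, 29, 30, 34, 40]
sum = 169

169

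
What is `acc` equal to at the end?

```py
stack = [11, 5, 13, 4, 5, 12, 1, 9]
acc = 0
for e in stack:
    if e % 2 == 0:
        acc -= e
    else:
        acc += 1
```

-10

e=11: not even, acc = 0+1 = 1
e=5: not even, acc = 1+1 = 2
e=13: not even, acc = 2+1 = 3
e=4: even, acc = 3-4 = -1
e=5: not even, acc = (-1)+1 = 0
e=12: even, acc = 0-12 = -12
e=1: not even, acc = (-12)+1 = -11
e=9: not even, acc = (-11)+1 = -10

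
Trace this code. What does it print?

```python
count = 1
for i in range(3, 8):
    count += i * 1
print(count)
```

i=3: count = 1+3*1 = 4
i=4: count = 4+4*1 = 8
i=5: count = 8+5*1 = 13
i=6: count = 13+6*1 = 19
i=7: count = 19+7*1 = 26

26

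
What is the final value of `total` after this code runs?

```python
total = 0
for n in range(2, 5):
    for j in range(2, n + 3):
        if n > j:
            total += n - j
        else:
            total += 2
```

22

n=2,j=2: not 2>2, total = 0+2 = 2
n=2,j=3: not 2>3, total = 2+2 = 4
n=2,j=4: not 2>4, total = 4+2 = 6
n=3,j=2: 3>2, total = 6+1 = 7
n=3,j=3: not 3>3, total = 7+2 = 9
n=3,j=4: not 3>4, total = 9+2 = 11
n=3,j=5: not 3>5, total = 11+2 = 13
n=4,j=2: 4>2, total = 13+2 = 15
n=4,j=3: 4>3, total = 15+1 = 16
n=4,j=4: not 4>4, total = 16+2 = 18
n=4,j=5: not 4>5, total = 18+2 = 20
n=4,j=6: not 4>6, total = 20+2 = 22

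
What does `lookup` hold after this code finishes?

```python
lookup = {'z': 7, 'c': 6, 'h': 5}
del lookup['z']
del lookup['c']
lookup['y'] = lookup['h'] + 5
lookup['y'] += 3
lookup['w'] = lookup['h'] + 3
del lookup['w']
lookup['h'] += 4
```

{'h': 9, 'y': 13}

del 'z' → {'c': 6, 'h': 5}
del 'c' → {'h': 5}
lookup['y'] = lookup['h']+5 = 10 → {'h': 5, 'y': 10}
lookup['y'] = 10+3 = 13 → {'h': 5, 'y': 13}
lookup['w'] = lookup['h']+3 = 8 → {'h': 5, 'y': 13, 'w': 8}
del 'w' → {'h': 5, 'y': 13}
lookup['h'] = 5+4 = 9 → {'h': 9, 'y': 13}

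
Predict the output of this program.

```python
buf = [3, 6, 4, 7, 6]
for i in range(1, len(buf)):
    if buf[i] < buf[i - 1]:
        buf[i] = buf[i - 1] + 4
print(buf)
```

[3, 6, 10, 14, 18]

i=1: 6>=3, unchanged → [3, 6, 4, 7, 6]
i=2: 4<6, buf[2] = 6+4 = 10 → [3, 6, 10, 7, 6]
i=3: 7<10, buf[3] = 10+4 = 14 → [3, 6, 10, 14, 6]
i=4: 6<14, buf[4] = 14+4 = 18 → [3, 6, 10, 14, 18]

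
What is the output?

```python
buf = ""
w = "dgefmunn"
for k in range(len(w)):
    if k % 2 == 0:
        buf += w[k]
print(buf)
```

k=0: add 'd' → 'd'
k=1: skip
k=2: add 'e' → 'de'
k=3: skip
k=4: add 'm' → 'dem'
k=5: skip
k=6: add 'n' → 'demn'
k=7: skip

demn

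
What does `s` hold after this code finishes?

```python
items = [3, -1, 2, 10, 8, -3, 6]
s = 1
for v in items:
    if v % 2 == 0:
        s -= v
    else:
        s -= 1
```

v=3: not even, s = 1-1 = 0
v=-1: not even, s = 0-1 = -1
v=2: even, s = (-1)-2 = -3
v=10: even, s = (-3)-10 = -13
v=8: even, s = (-13)-8 = -21
v=-3: not even, s = (-21)-1 = -22
v=6: even, s = (-22)-6 = -28

-28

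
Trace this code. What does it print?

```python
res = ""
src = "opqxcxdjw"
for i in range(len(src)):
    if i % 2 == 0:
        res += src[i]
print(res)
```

i=0: add 'o' → 'o'
i=1: skip
i=2: add 'q' → 'oq'
i=3: skip
i=4: add 'c' → 'oqc'
i=5: skip
i=6: add 'd' → 'oqcd'
i=7: skip
i=8: add 'w' → 'oqcdw'

oqcdw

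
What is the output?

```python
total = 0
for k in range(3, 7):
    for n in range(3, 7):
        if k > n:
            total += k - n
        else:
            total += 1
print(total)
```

20

k=3,n=3: not 3>3, total = 0+1 = 1
k=3,n=4: not 3>4, total = 1+1 = 2
k=3,n=5: not 3>5, total = 2+1 = 3
k=3,n=6: not 3>6, total = 3+1 = 4
k=4,n=3: 4>3, total = 4+1 = 5
k=4,n=4: not 4>4, total = 5+1 = 6
k=4,n=5: not 4>5, total = 6+1 = 7
k=4,n=6: not 4>6, total = 7+1 = 8
k=5,n=3: 5>3, total = 8+2 = 10
k=5,n=4: 5>4, total = 10+1 = 11
k=5,n=5: not 5>5, total = 11+1 = 12
k=5,n=6: not 5>6, total = 12+1 = 13
k=6,n=3: 6>3, total = 13+3 = 16
k=6,n=4: 6>4, total = 16+2 = 18
k=6,n=5: 6>5, total = 18+1 = 19
k=6,n=6: not 6>6, total = 19+1 = 20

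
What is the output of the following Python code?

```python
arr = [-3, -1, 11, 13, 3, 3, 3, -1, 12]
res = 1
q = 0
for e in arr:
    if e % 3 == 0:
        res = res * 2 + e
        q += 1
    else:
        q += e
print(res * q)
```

e=-3: %3==0, res = 1*2+(-3) = -1; q=1
e=-1: not %3==0; q=0
e=11: not %3==0; q=11
e=13: not %3==0; q=24
e=3: %3==0, res = (-1)*2+3 = 1; q=25
e=3: %3==0, res = 1*2+3 = 5; q=26
e=3: %3==0, res = 5*2+3 = 13; q=27
e=-1: not %3==0; q=26
e=12: %3==0, res = 13*2+12 = 38; q=27
res*q = 38*27 = 1026

1026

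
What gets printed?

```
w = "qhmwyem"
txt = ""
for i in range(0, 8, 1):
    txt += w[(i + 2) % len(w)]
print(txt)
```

i=0: add w[2]='m' → 'm'
i=1: add w[3]='w' → 'mw'
i=2: add w[4]='y' → 'mwy'
i=3: add w[5]='e' → 'mwye'
i=4: add w[6]='m' → 'mwyem'
i=5: add w[0]='q' → 'mwyemq'
i=6: add w[1]='h' → 'mwyemqh'
i=7: add w[2]='m' → 'mwyemqhm'

mwyemqhm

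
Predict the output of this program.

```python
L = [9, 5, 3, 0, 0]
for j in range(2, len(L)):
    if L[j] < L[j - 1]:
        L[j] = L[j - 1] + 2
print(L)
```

j=2: 3<5, L[2] = 5+2 = 7 → [9, 5, 7, 0, 0]
j=3: 0<7, L[3] = 7+2 = 9 → [9, 5, 7, 9, 0]
j=4: 0<9, L[4] = 9+2 = 11 → [9, 5, 7, 9, 11]

[9, 5, 7, 9, 11]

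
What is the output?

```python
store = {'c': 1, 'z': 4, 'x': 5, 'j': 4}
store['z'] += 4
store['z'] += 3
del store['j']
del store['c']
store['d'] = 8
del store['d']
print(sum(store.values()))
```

store['z'] = 4+4 = 8 → {'c': 1, 'z': 8, 'x': 5, 'j': 4}
store['z'] = 8+3 = 11 → {'c': 1, 'z': 11, 'x': 5, 'j': 4}
del 'j' → {'c': 1, 'z': 11, 'x': 5}
del 'c' → {'z': 11, 'x': 5}
store['d'] = 8 → {'z': 11, 'x': 5, 'd': 8}
del 'd' → {'z': 11, 'x': 5}
sum of values = 16

16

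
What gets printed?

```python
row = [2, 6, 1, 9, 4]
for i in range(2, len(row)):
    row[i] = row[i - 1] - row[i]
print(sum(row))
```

1

i=2: row[2] = 6-1 = 5 → [2, 6, 5, 9, 4]
i=3: row[3] = 5-9 = -4 → [2, 6, 5, -4, 4]
i=4: row[4] = (-4)-4 = -8 → [2, 6, 5, -4, -8]
sum = 1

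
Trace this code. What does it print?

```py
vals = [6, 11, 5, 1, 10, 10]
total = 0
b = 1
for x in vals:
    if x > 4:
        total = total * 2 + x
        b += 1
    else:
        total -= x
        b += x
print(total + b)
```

237

x=6: >4, total = 0*2+6 = 6; b=2
x=11: >4, total = 6*2+11 = 23; b=3
x=5: >4, total = 23*2+5 = 51; b=4
x=1: not >4, total = 51-1 = 50; b=5
x=10: >4, total = 50*2+10 = 110; b=6
x=10: >4, total = 110*2+10 = 230; b=7
total+b = 230+7 = 237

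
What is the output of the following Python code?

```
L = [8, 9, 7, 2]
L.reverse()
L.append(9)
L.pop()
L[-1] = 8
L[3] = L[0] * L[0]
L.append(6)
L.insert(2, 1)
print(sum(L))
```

reverse → [2, 7, 9, 8]
append 9 → [2, 7, 9, 8, 9]
pop() removes 9 → [2, 7, 9, 8]
L[-1] = 8 → [2, 7, 9, 8]
L[3] = L[0]*L[0] = 2*2 = 4 → [2, 7, 9, 4]
append 6 → [2, 7, 9, 4, 6]
insert 1 at 2 → [2, 7, 1, 9, 4, 6]
sum = 29

29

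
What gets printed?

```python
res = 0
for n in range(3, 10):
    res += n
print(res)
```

n=3: res = 0+3 = 3
n=4: res = 3+4 = 7
n=5: res = 7+5 = 12
n=6: res = 12+6 = 18
n=7: res = 18+7 = 25
n=8: res = 25+8 = 33
n=9: res = 33+9 = 42

42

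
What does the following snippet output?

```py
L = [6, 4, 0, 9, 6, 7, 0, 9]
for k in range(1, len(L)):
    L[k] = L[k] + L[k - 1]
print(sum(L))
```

175

k=1: L[1] = 4+6 = 10 → [6, 10, 0, 9, 6, 7, 0, 9]
k=2: L[2] = 0+10 = 10 → [6, 10, 10, 9, 6, 7, 0, 9]
k=3: L[3] = 9+10 = 19 → [6, 10, 10, 19, 6, 7, 0, 9]
k=4: L[4] = 6+19 = 25 → [6, 10, 10, 19, 25, 7, 0, 9]
k=5: L[5] = 7+25 = 32 → [6, 10, 10, 19, 25, 32, 0, 9]
k=6: L[6] = 0+32 = 32 → [6, 10, 10, 19, 25, 32, 32, 9]
k=7: L[7] = 9+32 = 41 → [6, 10, 10, 19, 25, 32, 32, 41]
sum = 175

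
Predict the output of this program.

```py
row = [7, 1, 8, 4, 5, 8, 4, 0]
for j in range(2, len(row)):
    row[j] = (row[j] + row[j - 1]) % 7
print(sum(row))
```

j=2: row[2] = (8+1)%7 = 2 → [7, 1, 2, 4, 5, 8, 4, 0]
j=3: row[3] = (4+2)%7 = 6 → [7, 1, 2, 6, 5, 8, 4, 0]
j=4: row[4] = (5+6)%7 = 4 → [7, 1, 2, 6, 4, 8, 4, 0]
j=5: row[5] = (8+4)%7 = 5 → [7, 1, 2, 6, 4, 5, 4, 0]
j=6: row[6] = (4+5)%7 = 2 → [7, 1, 2, 6, 4, 5, 2, 0]
j=7: row[7] = (0+2)%7 = 2 → [7, 1, 2, 6, 4, 5, 2, 2]
sum = 29

29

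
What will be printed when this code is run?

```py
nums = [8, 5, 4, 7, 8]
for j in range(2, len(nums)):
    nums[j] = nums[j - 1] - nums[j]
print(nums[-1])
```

j=2: nums[2] = 5-4 = 1 → [8, 5, 1, 7, 8]
j=3: nums[3] = 1-7 = -6 → [8, 5, 1, -6, 8]
j=4: nums[4] = (-6)-8 = -14 → [8, 5, 1, -6, -14]

-14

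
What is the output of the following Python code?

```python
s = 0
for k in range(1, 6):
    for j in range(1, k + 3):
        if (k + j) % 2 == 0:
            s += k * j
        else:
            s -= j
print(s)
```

k=1,j=1: even sum, s = 0+1 = 1
k=1,j=2: odd sum, s = 1-2 = -1
k=1,j=3: even sum, s = (-1)+3 = 2
k=2,j=1: odd sum, s = 2-1 = 1
k=2,j=2: even sum, s = 1+4 = 5
k=2,j=3: odd sum, s = 5-3 = 2
k=2,j=4: even sum, s = 2+8 = 10
k=3,j=1: even sum, s = 10+3 = 13
k=3,j=2: odd sum, s = 13-2 = 11
k=3,j=3: even sum, s = 11+9 = 20
k=3,j=4: odd sum, s = 20-4 = 16
k=3,j=5: even sum, s = 16+15 = 31
k=4,j=1: odd sum, s = 31-1 = 30
k=4,j=2: even sum, s = 30+8 = 38
k=4,j=3: odd sum, s = 38-3 = 35
k=4,j=4: even sum, s = 35+16 = 51
k=4,j=5: odd sum, s = 51-5 = 46
k=4,j=6: even sum, s = 46+24 = 70
k=5,j=1: even sum, s = 70+5 = 75
k=5,j=2: odd sum, s = 75-2 = 73
k=5,j=3: even sum, s = 73+15 = 88
k=5,j=4: odd sum, s = 88-4 = 84
k=5,j=5: even sum, s = 84+25 = 109
k=5,j=6: odd sum, s = 109-6 = 103
k=5,j=7: even sum, s = 103+35 = 138

138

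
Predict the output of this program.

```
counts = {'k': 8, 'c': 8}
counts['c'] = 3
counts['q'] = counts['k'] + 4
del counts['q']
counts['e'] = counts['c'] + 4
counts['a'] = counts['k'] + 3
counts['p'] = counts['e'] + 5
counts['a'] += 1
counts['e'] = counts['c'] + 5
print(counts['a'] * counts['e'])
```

counts['c'] = 3 → {'k': 8, 'c': 3}
counts['q'] = counts['k']+4 = 12 → {'k': 8, 'c': 3, 'q': 12}
del 'q' → {'k': 8, 'c': 3}
counts['e'] = counts['c']+4 = 7 → {'k': 8, 'c': 3, 'e': 7}
counts['a'] = counts['k']+3 = 11 → {'k': 8, 'c': 3, 'e': 7, 'a': 11}
counts['p'] = counts['e']+5 = 12 → {'k': 8, 'c': 3, 'e': 7, 'a': 11, 'p': 12}
counts['a'] = 11+1 = 12 → {'k': 8, 'c': 3, 'e': 7, 'a': 12, 'p': 12}
counts['e'] = counts['c']+5 = 8 → {'k': 8, 'c': 3, 'e': 8, 'a': 12, 'p': 12}
counts['a']*counts['e'] = 12*8 = 96

96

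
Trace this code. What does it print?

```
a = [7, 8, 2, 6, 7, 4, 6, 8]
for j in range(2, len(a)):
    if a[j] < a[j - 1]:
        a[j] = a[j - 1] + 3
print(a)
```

[7, 8, 11, 14, 17, 20, 23, 26]

j=2: 2<8, a[2] = 8+3 = 11 → [7, 8, 11, 6, 7, 4, 6, 8]
j=3: 6<11, a[3] = 11+3 = 14 → [7, 8, 11, 14, 7, 4, 6, 8]
j=4: 7<14, a[4] = 14+3 = 17 → [7, 8, 11, 14, 17, 4, 6, 8]
j=5: 4<17, a[5] = 17+3 = 20 → [7, 8, 11, 14, 17, 20, 6, 8]
j=6: 6<20, a[6] = 20+3 = 23 → [7, 8, 11, 14, 17, 20, 23, 8]
j=7: 8<23, a[7] = 23+3 = 26 → [7, 8, 11, 14, 17, 20, 23, 26]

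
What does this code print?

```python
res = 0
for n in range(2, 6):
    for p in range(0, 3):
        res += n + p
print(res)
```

n=2,p=0: res = 0+2 = 2
n=2,p=1: res = 2+3 = 5
n=2,p=2: res = 5+4 = 9
n=3,p=0: res = 9+3 = 12
n=3,p=1: res = 12+4 = 16
n=3,p=2: res = 16+5 = 21
n=4,p=0: res = 21+4 = 25
n=4,p=1: res = 25+5 = 30
n=4,p=2: res = 30+6 = 36
n=5,p=0: res = 36+5 = 41
n=5,p=1: res = 41+6 = 47
n=5,p=2: res = 47+7 = 54

54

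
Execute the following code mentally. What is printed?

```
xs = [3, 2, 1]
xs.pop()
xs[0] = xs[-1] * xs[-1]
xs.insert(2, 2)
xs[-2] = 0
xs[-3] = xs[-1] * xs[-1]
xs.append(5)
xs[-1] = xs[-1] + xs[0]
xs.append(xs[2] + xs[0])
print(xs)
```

pop() removes 1 → [3, 2]
xs[0] = xs[-1]*xs[-1] = 2*2 = 4 → [4, 2]
insert 2 at 2 → [4, 2, 2]
xs[-2] = 0 → [4, 0, 2]
xs[-3] = xs[-1]*xs[-1] = 2*2 = 4 → [4, 0, 2]
append 5 → [4, 0, 2, 5]
xs[-1] = xs[-1]+xs[0] = 5+4 = 9 → [4, 0, 2, 9]
append xs[2]+xs[0] = 2+4 = 6 → [4, 0, 2, 9, 6]

[4, 0, 2, 9, 6]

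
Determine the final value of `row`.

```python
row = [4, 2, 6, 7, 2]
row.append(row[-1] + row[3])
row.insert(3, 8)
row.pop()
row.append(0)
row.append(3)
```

append row[-1]+row[3] = 2+7 = 9 → [4, 2, 6, 7, 2, 9]
insert 8 at 3 → [4, 2, 6, 8, 7, 2, 9]
pop() removes 9 → [4, 2, 6, 8, 7, 2]
append 0 → [4, 2, 6, 8, 7, 2, 0]
append 3 → [4, 2, 6, 8, 7, 2, 0, 3]

[4, 2, 6, 8, 7, 2, 0, 3]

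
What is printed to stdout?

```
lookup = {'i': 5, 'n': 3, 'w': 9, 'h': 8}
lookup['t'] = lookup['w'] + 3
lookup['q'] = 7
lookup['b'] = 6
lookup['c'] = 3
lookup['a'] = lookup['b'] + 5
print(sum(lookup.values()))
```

64

lookup['t'] = lookup['w']+3 = 12 → {'i': 5, 'n': 3, 'w': 9, 'h': 8, 't': 12}
lookup['q'] = 7 → {'i': 5, 'n': 3, 'w': 9, 'h': 8, 't': 12, 'q': 7}
lookup['b'] = 6 → {'i': 5, 'n': 3, 'w': 9, 'h': 8, 't': 12, 'q': 7, 'b': 6}
lookup['c'] = 3 → {'i': 5, 'n': 3, 'w': 9, 'h': 8, 't': 12, 'q': 7, 'b': 6, 'c': 3}
lookup['a'] = lookup['b']+5 = 11 → {'i': 5, 'n': 3, 'w': 9, 'h': 8, 't': 12, 'q': 7, 'b': 6, 'c': 3, 'a': 11}
sum of values = 64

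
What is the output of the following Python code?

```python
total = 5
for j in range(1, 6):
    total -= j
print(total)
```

j=1: total = 5-1 = 4
j=2: total = 4-2 = 2
j=3: total = 2-3 = -1
j=4: total = (-1)-4 = -5
j=5: total = (-5)-5 = -10

-10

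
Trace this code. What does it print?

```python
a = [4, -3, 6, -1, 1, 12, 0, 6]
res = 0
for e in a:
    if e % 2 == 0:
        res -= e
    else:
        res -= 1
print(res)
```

-31

e=4: even, res = 0-4 = -4
e=-3: not even, res = (-4)-1 = -5
e=6: even, res = (-5)-6 = -11
e=-1: not even, res = (-11)-1 = -12
e=1: not even, res = (-12)-1 = -13
e=12: even, res = (-13)-12 = -25
e=0: even, res = (-25)-0 = -25
e=6: even, res = (-25)-6 = -31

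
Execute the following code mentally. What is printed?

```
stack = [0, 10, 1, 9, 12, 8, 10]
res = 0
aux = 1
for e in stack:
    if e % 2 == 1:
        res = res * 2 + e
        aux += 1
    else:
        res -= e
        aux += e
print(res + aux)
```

e=0: not odd, res = 0-0 = 0; aux=1
e=10: not odd, res = 0-10 = -10; aux=11
e=1: odd, res = (-10)*2+1 = -19; aux=12
e=9: odd, res = (-19)*2+9 = -29; aux=13
e=12: not odd, res = (-29)-12 = -41; aux=25
e=8: not odd, res = (-41)-8 = -49; aux=33
e=10: not odd, res = (-49)-10 = -59; aux=43
res+aux = (-59)+43 = -16

-16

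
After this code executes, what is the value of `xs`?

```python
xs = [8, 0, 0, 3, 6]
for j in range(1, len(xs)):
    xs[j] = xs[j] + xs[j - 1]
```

[8, 8, 8, 11, 17]

j=1: xs[1] = 0+8 = 8 → [8, 8, 0, 3, 6]
j=2: xs[2] = 0+8 = 8 → [8, 8, 8, 3, 6]
j=3: xs[3] = 3+8 = 11 → [8, 8, 8, 11, 6]
j=4: xs[4] = 6+11 = 17 → [8, 8, 8, 11, 17]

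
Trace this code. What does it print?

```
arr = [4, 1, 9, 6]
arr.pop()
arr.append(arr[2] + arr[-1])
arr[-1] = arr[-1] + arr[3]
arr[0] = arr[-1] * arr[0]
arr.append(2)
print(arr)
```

[144, 1, 9, 36, 2]

pop() removes 6 → [4, 1, 9]
append arr[2]+arr[-1] = 9+9 = 18 → [4, 1, 9, 18]
arr[-1] = arr[-1]+arr[3] = 18+18 = 36 → [4, 1, 9, 36]
arr[0] = arr[-1]*arr[0] = 36*4 = 144 → [144, 1, 9, 36]
append 2 → [144, 1, 9, 36, 2]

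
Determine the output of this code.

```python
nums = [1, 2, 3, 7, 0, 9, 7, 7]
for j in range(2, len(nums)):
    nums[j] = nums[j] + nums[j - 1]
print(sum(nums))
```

116

j=2: nums[2] = 3+2 = 5 → [1, 2, 5, 7, 0, 9, 7, 7]
j=3: nums[3] = 7+5 = 12 → [1, 2, 5, 12, 0, 9, 7, 7]
j=4: nums[4] = 0+12 = 12 → [1, 2, 5, 12, 12, 9, 7, 7]
j=5: nums[5] = 9+12 = 21 → [1, 2, 5, 12, 12, 21, 7, 7]
j=6: nums[6] = 7+21 = 28 → [1, 2, 5, 12, 12, 21, 28, 7]
j=7: nums[7] = 7+28 = 35 → [1, 2, 5, 12, 12, 21, 28, 35]
sum = 116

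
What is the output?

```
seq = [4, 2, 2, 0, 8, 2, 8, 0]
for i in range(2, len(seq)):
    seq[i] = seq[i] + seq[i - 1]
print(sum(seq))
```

i=2: seq[2] = 2+2 = 4 → [4, 2, 4, 0, 8, 2, 8, 0]
i=3: seq[3] = 0+4 = 4 → [4, 2, 4, 4, 8, 2, 8, 0]
i=4: seq[4] = 8+4 = 12 → [4, 2, 4, 4, 12, 2, 8, 0]
i=5: seq[5] = 2+12 = 14 → [4, 2, 4, 4, 12, 14, 8, 0]
i=6: seq[6] = 8+14 = 22 → [4, 2, 4, 4, 12, 14, 22, 0]
i=7: seq[7] = 0+22 = 22 → [4, 2, 4, 4, 12, 14, 22, 22]
sum = 84

84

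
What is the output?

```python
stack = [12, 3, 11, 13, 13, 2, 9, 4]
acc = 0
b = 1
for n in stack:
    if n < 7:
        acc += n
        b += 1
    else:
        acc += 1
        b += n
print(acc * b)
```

868

n=12: not <7, acc = 0+1 = 1; b=13
n=3: <7, acc = 1+3 = 4; b=14
n=11: not <7, acc = 4+1 = 5; b=25
n=13: not <7, acc = 5+1 = 6; b=38
n=13: not <7, acc = 6+1 = 7; b=51
n=2: <7, acc = 7+2 = 9; b=52
n=9: not <7, acc = 9+1 = 10; b=61
n=4: <7, acc = 10+4 = 14; b=62
acc*b = 14*62 = 868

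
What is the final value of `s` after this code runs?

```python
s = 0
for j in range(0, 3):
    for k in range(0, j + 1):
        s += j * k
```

j=0,k=0: s = 0+0 = 0
j=1,k=0: s = 0+0 = 0
j=1,k=1: s = 0+1 = 1
j=2,k=0: s = 1+0 = 1
j=2,k=1: s = 1+2 = 3
j=2,k=2: s = 3+4 = 7

7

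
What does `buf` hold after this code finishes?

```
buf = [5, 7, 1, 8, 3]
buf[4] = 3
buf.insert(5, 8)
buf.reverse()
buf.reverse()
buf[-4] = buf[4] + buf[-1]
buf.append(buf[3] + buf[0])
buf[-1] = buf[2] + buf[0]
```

buf[4] = 3 → [5, 7, 1, 8, 3]
insert 8 at 5 → [5, 7, 1, 8, 3, 8]
reverse → [8, 3, 8, 1, 7, 5]
reverse → [5, 7, 1, 8, 3, 8]
buf[-4] = buf[4]+buf[-1] = 3+8 = 11 → [5, 7, 11, 8, 3, 8]
append buf[3]+buf[0] = 8+5 = 13 → [5, 7, 11, 8, 3, 8, 13]
buf[-1] = buf[2]+buf[0] = 11+5 = 16 → [5, 7, 11, 8, 3, 8, 16]

[5, 7, 11, 8, 3, 8, 16]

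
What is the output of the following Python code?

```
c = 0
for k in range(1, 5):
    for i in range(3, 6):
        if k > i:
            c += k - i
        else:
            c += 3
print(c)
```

34

k=1,i=3: not 1>3, c = 0+3 = 3
k=1,i=4: not 1>4, c = 3+3 = 6
k=1,i=5: not 1>5, c = 6+3 = 9
k=2,i=3: not 2>3, c = 9+3 = 12
k=2,i=4: not 2>4, c = 12+3 = 15
k=2,i=5: not 2>5, c = 15+3 = 18
k=3,i=3: not 3>3, c = 18+3 = 21
k=3,i=4: not 3>4, c = 21+3 = 24
k=3,i=5: not 3>5, c = 24+3 = 27
k=4,i=3: 4>3, c = 27+1 = 28
k=4,i=4: not 4>4, c = 28+3 = 31
k=4,i=5: not 4>5, c = 31+3 = 34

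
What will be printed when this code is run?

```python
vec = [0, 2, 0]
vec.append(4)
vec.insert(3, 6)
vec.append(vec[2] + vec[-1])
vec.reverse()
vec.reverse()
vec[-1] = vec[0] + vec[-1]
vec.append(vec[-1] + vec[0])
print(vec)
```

[0, 2, 0, 6, 4, 4, 4]

append 4 → [0, 2, 0, 4]
insert 6 at 3 → [0, 2, 0, 6, 4]
append vec[2]+vec[-1] = 0+4 = 4 → [0, 2, 0, 6, 4, 4]
reverse → [4, 4, 6, 0, 2, 0]
reverse → [0, 2, 0, 6, 4, 4]
vec[-1] = vec[0]+vec[-1] = 0+4 = 4 → [0, 2, 0, 6, 4, 4]
append vec[-1]+vec[0] = 4+0 = 4 → [0, 2, 0, 6, 4, 4, 4]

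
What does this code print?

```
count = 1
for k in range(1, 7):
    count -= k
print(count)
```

-20

k=1: count = 1-1 = 0
k=2: count = 0-2 = -2
k=3: count = (-2)-3 = -5
k=4: count = (-5)-4 = -9
k=5: count = (-9)-5 = -14
k=6: count = (-14)-6 = -20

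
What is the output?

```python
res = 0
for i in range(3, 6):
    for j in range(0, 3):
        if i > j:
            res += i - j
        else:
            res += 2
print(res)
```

i=3,j=0: 3>0, res = 0+3 = 3
i=3,j=1: 3>1, res = 3+2 = 5
i=3,j=2: 3>2, res = 5+1 = 6
i=4,j=0: 4>0, res = 6+4 = 10
i=4,j=1: 4>1, res = 10+3 = 13
i=4,j=2: 4>2, res = 13+2 = 15
i=5,j=0: 5>0, res = 15+5 = 20
i=5,j=1: 5>1, res = 20+4 = 24
i=5,j=2: 5>2, res = 24+3 = 27

27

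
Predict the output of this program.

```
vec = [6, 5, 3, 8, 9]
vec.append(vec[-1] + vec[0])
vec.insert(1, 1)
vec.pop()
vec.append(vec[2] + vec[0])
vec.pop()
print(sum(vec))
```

32

append vec[-1]+vec[0] = 9+6 = 15 → [6, 5, 3, 8, 9, 15]
insert 1 at 1 → [6, 1, 5, 3, 8, 9, 15]
pop() removes 15 → [6, 1, 5, 3, 8, 9]
append vec[2]+vec[0] = 5+6 = 11 → [6, 1, 5, 3, 8, 9, 11]
pop() removes 11 → [6, 1, 5, 3, 8, 9]
sum = 32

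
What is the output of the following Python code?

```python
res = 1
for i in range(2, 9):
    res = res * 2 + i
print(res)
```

i=2: res = 1*2+2 = 4
i=3: res = 4*2+3 = 11
i=4: res = 11*2+4 = 26
i=5: res = 26*2+5 = 57
i=6: res = 57*2+6 = 120
i=7: res = 120*2+7 = 247
i=8: res = 247*2+8 = 502

502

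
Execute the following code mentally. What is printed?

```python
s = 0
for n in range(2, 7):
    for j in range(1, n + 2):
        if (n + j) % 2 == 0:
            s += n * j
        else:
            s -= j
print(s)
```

110

n=2,j=1: odd sum, s = 0-1 = -1
n=2,j=2: even sum, s = (-1)+4 = 3
n=2,j=3: odd sum, s = 3-3 = 0
n=3,j=1: even sum, s = 0+3 = 3
n=3,j=2: odd sum, s = 3-2 = 1
n=3,j=3: even sum, s = 1+9 = 10
n=3,j=4: odd sum, s = 10-4 = 6
n=4,j=1: odd sum, s = 6-1 = 5
n=4,j=2: even sum, s = 5+8 = 13
n=4,j=3: odd sum, s = 13-3 = 10
n=4,j=4: even sum, s = 10+16 = 26
n=4,j=5: odd sum, s = 26-5 = 21
n=5,j=1: even sum, s = 21+5 = 26
n=5,j=2: odd sum, s = 26-2 = 24
n=5,j=3: even sum, s = 24+15 = 39
n=5,j=4: odd sum, s = 39-4 = 35
n=5,j=5: even sum, s = 35+25 = 60
n=5,j=6: odd sum, s = 60-6 = 54
n=6,j=1: odd sum, s = 54-1 = 53
n=6,j=2: even sum, s = 53+12 = 65
n=6,j=3: odd sum, s = 65-3 = 62
n=6,j=4: even sum, s = 62+24 = 86
n=6,j=5: odd sum, s = 86-5 = 81
n=6,j=6: even sum, s = 81+36 = 117
n=6,j=7: odd sum, s = 117-7 = 110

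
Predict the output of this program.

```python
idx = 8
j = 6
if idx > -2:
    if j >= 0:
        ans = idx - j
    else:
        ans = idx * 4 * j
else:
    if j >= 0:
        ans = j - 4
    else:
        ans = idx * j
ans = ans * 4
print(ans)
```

8

idx=8, j=6
idx > -2 is True; j >= 0 is True
→ ans = idx - j = 2
ans = 2*4 = 8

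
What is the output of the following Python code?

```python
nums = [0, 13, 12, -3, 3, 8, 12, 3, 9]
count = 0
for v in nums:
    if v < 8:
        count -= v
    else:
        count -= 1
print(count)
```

-8

v=0: <8, count = 0-0 = 0
v=13: not <8, count = 0-1 = -1
v=12: not <8, count = (-1)-1 = -2
v=-3: <8, count = (-2)-(-3) = 1
v=3: <8, count = 1-3 = -2
v=8: not <8, count = (-2)-1 = -3
v=12: not <8, count = (-3)-1 = -4
v=3: <8, count = (-4)-3 = -7
v=9: not <8, count = (-7)-1 = -8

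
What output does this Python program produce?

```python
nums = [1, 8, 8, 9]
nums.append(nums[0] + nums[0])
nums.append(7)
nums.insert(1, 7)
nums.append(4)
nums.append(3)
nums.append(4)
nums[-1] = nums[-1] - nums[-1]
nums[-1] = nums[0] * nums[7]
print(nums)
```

append nums[0]+nums[0] = 1+1 = 2 → [1, 8, 8, 9, 2]
append 7 → [1, 8, 8, 9, 2, 7]
insert 7 at 1 → [1, 7, 8, 8, 9, 2, 7]
append 4 → [1, 7, 8, 8, 9, 2, 7, 4]
append 3 → [1, 7, 8, 8, 9, 2, 7, 4, 3]
append 4 → [1, 7, 8, 8, 9, 2, 7, 4, 3, 4]
nums[-1] = nums[-1]-nums[-1] = 4-4 = 0 → [1, 7, 8, 8, 9, 2, 7, 4, 3, 0]
nums[-1] = nums[0]*nums[7] = 1*4 = 4 → [1, 7, 8, 8, 9, 2, 7, 4, 3, 4]

[1, 7, 8, 8, 9, 2, 7, 4, 3, 4]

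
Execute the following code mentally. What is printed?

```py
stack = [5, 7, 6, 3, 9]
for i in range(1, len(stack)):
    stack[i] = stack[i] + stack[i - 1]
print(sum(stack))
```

86

i=1: stack[1] = 7+5 = 12 → [5, 12, 6, 3, 9]
i=2: stack[2] = 6+12 = 18 → [5, 12, 18, 3, 9]
i=3: stack[3] = 3+18 = 21 → [5, 12, 18, 21, 9]
i=4: stack[4] = 9+21 = 30 → [5, 12, 18, 21, 30]
sum = 86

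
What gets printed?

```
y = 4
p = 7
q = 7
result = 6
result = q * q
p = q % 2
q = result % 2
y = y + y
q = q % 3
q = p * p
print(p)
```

result = 7*7 = 49
p = 7%2 = 1
q = 49%2 = 1
y = 4+4 = 8
q = 1%3 = 1
q = 1*1 = 1

1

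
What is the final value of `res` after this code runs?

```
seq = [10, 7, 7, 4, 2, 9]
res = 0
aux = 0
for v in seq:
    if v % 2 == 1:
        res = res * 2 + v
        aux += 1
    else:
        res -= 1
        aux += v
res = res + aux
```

v=10: not odd, res = 0-1 = -1; aux=10
v=7: odd, res = (-1)*2+7 = 5; aux=11
v=7: odd, res = 5*2+7 = 17; aux=12
v=4: not odd, res = 17-1 = 16; aux=16
v=2: not odd, res = 16-1 = 15; aux=18
v=9: odd, res = 15*2+9 = 39; aux=19
res+aux = 39+19 = 58

58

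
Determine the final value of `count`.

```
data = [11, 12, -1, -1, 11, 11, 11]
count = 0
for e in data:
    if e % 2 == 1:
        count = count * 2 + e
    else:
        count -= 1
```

373

e=11: odd, count = 0*2+11 = 11
e=12: not odd, count = 11-1 = 10
e=-1: odd, count = 10*2+(-1) = 19
e=-1: odd, count = 19*2+(-1) = 37
e=11: odd, count = 37*2+11 = 85
e=11: odd, count = 85*2+11 = 181
e=11: odd, count = 181*2+11 = 373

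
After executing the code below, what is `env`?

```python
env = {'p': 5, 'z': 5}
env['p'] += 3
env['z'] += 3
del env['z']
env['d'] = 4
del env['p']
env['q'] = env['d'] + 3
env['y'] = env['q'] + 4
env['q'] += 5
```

{'d': 4, 'q': 12, 'y': 11}

env['p'] = 5+3 = 8 → {'p': 8, 'z': 5}
env['z'] = 5+3 = 8 → {'p': 8, 'z': 8}
del 'z' → {'p': 8}
env['d'] = 4 → {'p': 8, 'd': 4}
del 'p' → {'d': 4}
env['q'] = env['d']+3 = 7 → {'d': 4, 'q': 7}
env['y'] = env['q']+4 = 11 → {'d': 4, 'q': 7, 'y': 11}
env['q'] = 7+5 = 12 → {'d': 4, 'q': 12, 'y': 11}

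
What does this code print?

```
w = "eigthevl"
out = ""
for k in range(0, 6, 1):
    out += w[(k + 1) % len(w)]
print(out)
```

k=0: add w[1]='i' → 'i'
k=1: add w[2]='g' → 'ig'
k=2: add w[3]='t' → 'igt'
k=3: add w[4]='h' → 'igth'
k=4: add w[5]='e' → 'igthe'
k=5: add w[6]='v' → 'igthev'

igthev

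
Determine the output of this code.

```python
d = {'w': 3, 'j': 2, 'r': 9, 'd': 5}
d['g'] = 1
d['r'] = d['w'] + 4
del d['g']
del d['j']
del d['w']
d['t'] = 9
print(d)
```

d['g'] = 1 → {'w': 3, 'j': 2, 'r': 9, 'd': 5, 'g': 1}
d['r'] = d['w']+4 = 7 → {'w': 3, 'j': 2, 'r': 7, 'd': 5, 'g': 1}
del 'g' → {'w': 3, 'j': 2, 'r': 7, 'd': 5}
del 'j' → {'w': 3, 'r': 7, 'd': 5}
del 'w' → {'r': 7, 'd': 5}
d['t'] = 9 → {'r': 7, 'd': 5, 't': 9}

{'r': 7, 'd': 5, 't': 9}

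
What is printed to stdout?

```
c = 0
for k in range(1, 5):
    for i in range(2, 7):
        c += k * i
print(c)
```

k=1,i=2: c = 0+2 = 2
k=1,i=3: c = 2+3 = 5
k=1,i=4: c = 5+4 = 9
k=1,i=5: c = 9+5 = 14
k=1,i=6: c = 14+6 = 20
k=2,i=2: c = 20+4 = 24
k=2,i=3: c = 24+6 = 30
k=2,i=4: c = 30+8 = 38
k=2,i=5: c = 38+10 = 48
k=2,i=6: c = 48+12 = 60
k=3,i=2: c = 60+6 = 66
k=3,i=3: c = 66+9 = 75
k=3,i=4: c = 75+12 = 87
k=3,i=5: c = 87+15 = 102
k=3,i=6: c = 102+18 = 120
k=4,i=2: c = 120+8 = 128
k=4,i=3: c = 128+12 = 140
k=4,i=4: c = 140+16 = 156
k=4,i=5: c = 156+20 = 176
k=4,i=6: c = 176+24 = 200

200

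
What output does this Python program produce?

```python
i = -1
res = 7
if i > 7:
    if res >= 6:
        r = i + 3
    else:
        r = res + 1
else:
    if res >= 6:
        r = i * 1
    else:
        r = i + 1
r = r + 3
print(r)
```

i=-1, res=7
i > 7 is False; res >= 6 is True
→ r = i * 1 = -1
r = (-1)+3 = 2

2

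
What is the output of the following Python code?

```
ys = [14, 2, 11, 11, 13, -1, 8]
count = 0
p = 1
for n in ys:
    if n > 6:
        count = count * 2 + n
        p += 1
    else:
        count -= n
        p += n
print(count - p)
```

353

n=14: >6, count = 0*2+14 = 14; p=2
n=2: not >6, count = 14-2 = 12; p=4
n=11: >6, count = 12*2+11 = 35; p=5
n=11: >6, count = 35*2+11 = 81; p=6
n=13: >6, count = 81*2+13 = 175; p=7
n=-1: not >6, count = 175-(-1) = 176; p=6
n=8: >6, count = 176*2+8 = 360; p=7
count-p = 360-7 = 353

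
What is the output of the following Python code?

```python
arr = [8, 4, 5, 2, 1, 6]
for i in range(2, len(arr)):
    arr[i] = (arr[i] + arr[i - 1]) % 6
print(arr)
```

[8, 4, 3, 5, 0, 0]

i=2: arr[2] = (5+4)%6 = 3 → [8, 4, 3, 2, 1, 6]
i=3: arr[3] = (2+3)%6 = 5 → [8, 4, 3, 5, 1, 6]
i=4: arr[4] = (1+5)%6 = 0 → [8, 4, 3, 5, 0, 6]
i=5: arr[5] = (6+0)%6 = 0 → [8, 4, 3, 5, 0, 0]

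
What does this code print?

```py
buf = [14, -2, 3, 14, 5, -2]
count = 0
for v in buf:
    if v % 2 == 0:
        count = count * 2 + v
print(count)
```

v=14: even, count = 0*2+14 = 14
v=-2: even, count = 14*2+(-2) = 26
v=3: not even
v=14: even, count = 26*2+14 = 66
v=5: not even
v=-2: even, count = 66*2+(-2) = 130

130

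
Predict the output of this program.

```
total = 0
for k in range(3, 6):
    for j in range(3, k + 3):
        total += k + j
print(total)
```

105

k=3,j=3: total = 0+6 = 6
k=3,j=4: total = 6+7 = 13
k=3,j=5: total = 13+8 = 21
k=4,j=3: total = 21+7 = 28
k=4,j=4: total = 28+8 = 36
k=4,j=5: total = 36+9 = 45
k=4,j=6: total = 45+10 = 55
k=5,j=3: total = 55+8 = 63
k=5,j=4: total = 63+9 = 72
k=5,j=5: total = 72+10 = 82
k=5,j=6: total = 82+11 = 93
k=5,j=7: total = 93+12 = 105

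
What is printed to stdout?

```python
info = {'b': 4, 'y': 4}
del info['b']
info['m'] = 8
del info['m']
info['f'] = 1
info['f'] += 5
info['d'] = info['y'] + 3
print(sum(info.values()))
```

17

del 'b' → {'y': 4}
info['m'] = 8 → {'y': 4, 'm': 8}
del 'm' → {'y': 4}
info['f'] = 1 → {'y': 4, 'f': 1}
info['f'] = 1+5 = 6 → {'y': 4, 'f': 6}
info['d'] = info['y']+3 = 7 → {'y': 4, 'f': 6, 'd': 7}
sum of values = 17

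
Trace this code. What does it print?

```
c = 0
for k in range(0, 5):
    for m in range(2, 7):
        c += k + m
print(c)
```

150

k=0,m=2: c = 0+2 = 2
k=0,m=3: c = 2+3 = 5
k=0,m=4: c = 5+4 = 9
k=0,m=5: c = 9+5 = 14
k=0,m=6: c = 14+6 = 20
k=1,m=2: c = 20+3 = 23
k=1,m=3: c = 23+4 = 27
k=1,m=4: c = 27+5 = 32
k=1,m=5: c = 32+6 = 38
k=1,m=6: c = 38+7 = 45
k=2,m=2: c = 45+4 = 49
k=2,m=3: c = 49+5 = 54
k=2,m=4: c = 54+6 = 60
k=2,m=5: c = 60+7 = 67
k=2,m=6: c = 67+8 = 75
k=3,m=2: c = 75+5 = 80
k=3,m=3: c = 80+6 = 86
k=3,m=4: c = 86+7 = 93
k=3,m=5: c = 93+8 = 101
k=3,m=6: c = 101+9 = 110
k=4,m=2: c = 110+6 = 116
k=4,m=3: c = 116+7 = 123
k=4,m=4: c = 123+8 = 131
k=4,m=5: c = 131+9 = 140
k=4,m=6: c = 140+10 = 150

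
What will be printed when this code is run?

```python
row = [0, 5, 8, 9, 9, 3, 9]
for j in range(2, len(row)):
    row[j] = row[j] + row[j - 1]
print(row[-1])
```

43

j=2: row[2] = 8+5 = 13 → [0, 5, 13, 9, 9, 3, 9]
j=3: row[3] = 9+13 = 22 → [0, 5, 13, 22, 9, 3, 9]
j=4: row[4] = 9+22 = 31 → [0, 5, 13, 22, 31, 3, 9]
j=5: row[5] = 3+31 = 34 → [0, 5, 13, 22, 31, 34, 9]
j=6: row[6] = 9+34 = 43 → [0, 5, 13, 22, 31, 34, 43]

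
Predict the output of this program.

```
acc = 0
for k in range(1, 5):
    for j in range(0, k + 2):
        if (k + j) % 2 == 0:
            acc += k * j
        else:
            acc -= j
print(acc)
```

k=1,j=0: odd sum, acc = 0-0 = 0
k=1,j=1: even sum, acc = 0+1 = 1
k=1,j=2: odd sum, acc = 1-2 = -1
k=2,j=0: even sum, acc = (-1)+0 = -1
k=2,j=1: odd sum, acc = (-1)-1 = -2
k=2,j=2: even sum, acc = (-2)+4 = 2
k=2,j=3: odd sum, acc = 2-3 = -1
k=3,j=0: odd sum, acc = (-1)-0 = -1
k=3,j=1: even sum, acc = (-1)+3 = 2
k=3,j=2: odd sum, acc = 2-2 = 0
k=3,j=3: even sum, acc = 0+9 = 9
k=3,j=4: odd sum, acc = 9-4 = 5
k=4,j=0: even sum, acc = 5+0 = 5
k=4,j=1: odd sum, acc = 5-1 = 4
k=4,j=2: even sum, acc = 4+8 = 12
k=4,j=3: odd sum, acc = 12-3 = 9
k=4,j=4: even sum, acc = 9+16 = 25
k=4,j=5: odd sum, acc = 25-5 = 20

20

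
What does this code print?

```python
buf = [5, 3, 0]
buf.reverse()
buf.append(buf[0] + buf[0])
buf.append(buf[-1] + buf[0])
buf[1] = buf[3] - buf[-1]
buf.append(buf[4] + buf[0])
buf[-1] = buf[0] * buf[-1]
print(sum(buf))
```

reverse → [0, 3, 5]
append buf[0]+buf[0] = 0+0 = 0 → [0, 3, 5, 0]
append buf[-1]+buf[0] = 0+0 = 0 → [0, 3, 5, 0, 0]
buf[1] = buf[3]-buf[-1] = 0-0 = 0 → [0, 0, 5, 0, 0]
append buf[4]+buf[0] = 0+0 = 0 → [0, 0, 5, 0, 0, 0]
buf[-1] = buf[0]*buf[-1] = 0*0 = 0 → [0, 0, 5, 0, 0, 0]
sum = 5

5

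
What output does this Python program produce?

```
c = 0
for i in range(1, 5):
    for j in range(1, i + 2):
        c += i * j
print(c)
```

i=1,j=1: c = 0+1 = 1
i=1,j=2: c = 1+2 = 3
i=2,j=1: c = 3+2 = 5
i=2,j=2: c = 5+4 = 9
i=2,j=3: c = 9+6 = 15
i=3,j=1: c = 15+3 = 18
i=3,j=2: c = 18+6 = 24
i=3,j=3: c = 24+9 = 33
i=3,j=4: c = 33+12 = 45
i=4,j=1: c = 45+4 = 49
i=4,j=2: c = 49+8 = 57
i=4,j=3: c = 57+12 = 69
i=4,j=4: c = 69+16 = 85
i=4,j=5: c = 85+20 = 105

105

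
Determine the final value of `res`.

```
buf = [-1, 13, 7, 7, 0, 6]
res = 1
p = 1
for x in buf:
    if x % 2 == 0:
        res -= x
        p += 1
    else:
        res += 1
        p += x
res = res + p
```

x=-1: not even, res = 1+1 = 2; p=0
x=13: not even, res = 2+1 = 3; p=13
x=7: not even, res = 3+1 = 4; p=20
x=7: not even, res = 4+1 = 5; p=27
x=0: even, res = 5-0 = 5; p=28
x=6: even, res = 5-6 = -1; p=29
res+p = (-1)+29 = 28

28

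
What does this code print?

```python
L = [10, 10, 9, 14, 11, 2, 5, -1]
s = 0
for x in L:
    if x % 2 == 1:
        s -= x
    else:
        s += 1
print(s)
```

-20

x=10: not odd, s = 0+1 = 1
x=10: not odd, s = 1+1 = 2
x=9: odd, s = 2-9 = -7
x=14: not odd, s = (-7)+1 = -6
x=11: odd, s = (-6)-11 = -17
x=2: not odd, s = (-17)+1 = -16
x=5: odd, s = (-16)-5 = -21
x=-1: odd, s = (-21)-(-1) = -20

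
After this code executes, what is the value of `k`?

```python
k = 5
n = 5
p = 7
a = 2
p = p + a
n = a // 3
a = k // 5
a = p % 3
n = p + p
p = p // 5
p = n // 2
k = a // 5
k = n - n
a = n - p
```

p = 7+2 = 9
n = 2//3 = 0
a = 5//5 = 1
a = 9%3 = 0
n = 9+9 = 18
p = 9//5 = 1
p = 18//2 = 9
k = 0//5 = 0
k = 18-18 = 0
a = 18-9 = 9

0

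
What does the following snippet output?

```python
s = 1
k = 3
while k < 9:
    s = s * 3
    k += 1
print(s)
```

729

k=3: s = 1*3 = 3
k=4: s = 3*3 = 9
k=5: s = 9*3 = 27
k=6: s = 27*3 = 81
k=7: s = 81*3 = 243
k=8: s = 243*3 = 729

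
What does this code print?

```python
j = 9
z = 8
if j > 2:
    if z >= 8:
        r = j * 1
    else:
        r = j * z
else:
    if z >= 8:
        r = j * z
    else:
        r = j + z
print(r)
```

j=9, z=8
j > 2 is True; z >= 8 is True
→ r = j * 1 = 9

9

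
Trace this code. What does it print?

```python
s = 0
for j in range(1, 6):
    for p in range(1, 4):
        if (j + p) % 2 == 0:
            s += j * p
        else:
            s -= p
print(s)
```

j=1,p=1: even sum, s = 0+1 = 1
j=1,p=2: odd sum, s = 1-2 = -1
j=1,p=3: even sum, s = (-1)+3 = 2
j=2,p=1: odd sum, s = 2-1 = 1
j=2,p=2: even sum, s = 1+4 = 5
j=2,p=3: odd sum, s = 5-3 = 2
j=3,p=1: even sum, s = 2+3 = 5
j=3,p=2: odd sum, s = 5-2 = 3
j=3,p=3: even sum, s = 3+9 = 12
j=4,p=1: odd sum, s = 12-1 = 11
j=4,p=2: even sum, s = 11+8 = 19
j=4,p=3: odd sum, s = 19-3 = 16
j=5,p=1: even sum, s = 16+5 = 21
j=5,p=2: odd sum, s = 21-2 = 19
j=5,p=3: even sum, s = 19+15 = 34

34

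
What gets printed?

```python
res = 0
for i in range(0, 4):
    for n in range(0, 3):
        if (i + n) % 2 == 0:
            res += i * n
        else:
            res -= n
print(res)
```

i=0,n=0: even sum, res = 0+0 = 0
i=0,n=1: odd sum, res = 0-1 = -1
i=0,n=2: even sum, res = (-1)+0 = -1
i=1,n=0: odd sum, res = (-1)-0 = -1
i=1,n=1: even sum, res = (-1)+1 = 0
i=1,n=2: odd sum, res = 0-2 = -2
i=2,n=0: even sum, res = (-2)+0 = -2
i=2,n=1: odd sum, res = (-2)-1 = -3
i=2,n=2: even sum, res = (-3)+4 = 1
i=3,n=0: odd sum, res = 1-0 = 1
i=3,n=1: even sum, res = 1+3 = 4
i=3,n=2: odd sum, res = 4-2 = 2

2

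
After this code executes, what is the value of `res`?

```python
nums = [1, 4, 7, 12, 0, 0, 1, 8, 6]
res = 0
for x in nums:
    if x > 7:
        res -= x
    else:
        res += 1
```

-13

x=1: not >7, res = 0+1 = 1
x=4: not >7, res = 1+1 = 2
x=7: not >7, res = 2+1 = 3
x=12: >7, res = 3-12 = -9
x=0: not >7, res = (-9)+1 = -8
x=0: not >7, res = (-8)+1 = -7
x=1: not >7, res = (-7)+1 = -6
x=8: >7, res = (-6)-8 = -14
x=6: not >7, res = (-14)+1 = -13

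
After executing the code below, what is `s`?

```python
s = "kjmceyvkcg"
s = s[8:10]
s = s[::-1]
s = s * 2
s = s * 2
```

slice [8:10] → 'cg'
reverse → 'gc'
repeat ×2 → 'gcgc'
repeat ×2 → 'gcgcgcgc'

'gcgcgcgc'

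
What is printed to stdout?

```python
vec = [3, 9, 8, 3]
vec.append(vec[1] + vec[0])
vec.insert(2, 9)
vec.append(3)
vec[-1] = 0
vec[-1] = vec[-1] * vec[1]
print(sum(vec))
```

44

append vec[1]+vec[0] = 9+3 = 12 → [3, 9, 8, 3, 12]
insert 9 at 2 → [3, 9, 9, 8, 3, 12]
append 3 → [3, 9, 9, 8, 3, 12, 3]
vec[-1] = 0 → [3, 9, 9, 8, 3, 12, 0]
vec[-1] = vec[-1]*vec[1] = 0*9 = 0 → [3, 9, 9, 8, 3, 12, 0]
sum = 44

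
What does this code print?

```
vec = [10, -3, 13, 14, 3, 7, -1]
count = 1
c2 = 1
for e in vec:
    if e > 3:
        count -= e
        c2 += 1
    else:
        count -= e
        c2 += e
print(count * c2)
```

e=10: >3, count = 1-10 = -9; c2=2
e=-3: not >3, count = (-9)-(-3) = -6; c2=-1
e=13: >3, count = (-6)-13 = -19; c2=0
e=14: >3, count = (-19)-14 = -33; c2=1
e=3: not >3, count = (-33)-3 = -36; c2=4
e=7: >3, count = (-36)-7 = -43; c2=5
e=-1: not >3, count = (-43)-(-1) = -42; c2=4
count*c2 = (-42)*4 = -168

-168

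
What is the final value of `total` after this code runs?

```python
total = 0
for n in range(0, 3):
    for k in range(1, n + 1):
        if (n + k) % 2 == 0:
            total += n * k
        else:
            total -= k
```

n=1,k=1: even sum, total = 0+1 = 1
n=2,k=1: odd sum, total = 1-1 = 0
n=2,k=2: even sum, total = 0+4 = 4

4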